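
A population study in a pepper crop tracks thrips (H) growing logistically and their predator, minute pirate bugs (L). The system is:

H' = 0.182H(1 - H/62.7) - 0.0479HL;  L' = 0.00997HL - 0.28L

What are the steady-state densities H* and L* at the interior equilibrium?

H* ≈ 28.1, L* ≈ 2.1

From dL/dt = 0 with L > 0: 0.00997H* = 0.28, so H* = 28.1.
Substitute into dH/dt = 0: 0.182(1 - 28.1/62.7) = 0.0479L*.
The bracket is 0.552, giving L* = 0.1/0.0479 = 2.1.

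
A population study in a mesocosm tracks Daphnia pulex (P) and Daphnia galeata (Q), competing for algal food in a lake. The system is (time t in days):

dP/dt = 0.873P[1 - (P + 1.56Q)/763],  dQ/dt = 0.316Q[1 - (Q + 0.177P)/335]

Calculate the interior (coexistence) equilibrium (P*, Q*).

P* ≈ 332, Q* ≈ 276

Setting both brackets to zero gives the nullclines P + 1.56Q = 763 and 0.177P + Q = 335.
Substituting Q = 335 - 0.177P into the first: P(1 - 1.56·0.177) = 763 - 1.56·335.
So P* = 240/0.724 = 332, and then Q* = 335 - 0.177·332 = 276.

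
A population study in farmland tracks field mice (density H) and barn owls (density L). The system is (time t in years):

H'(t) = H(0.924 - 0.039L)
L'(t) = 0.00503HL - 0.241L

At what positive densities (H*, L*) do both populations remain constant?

H* ≈ 47.9, L* ≈ 23.7

Set dL/dt = 0 with L > 0: 0.00503H - 0.241 = 0, so H* = 0.241/0.00503 = 47.9.
Set dH/dt = 0 with H > 0: 0.924 - 0.039L = 0, so L* = 0.924/0.039 = 23.7.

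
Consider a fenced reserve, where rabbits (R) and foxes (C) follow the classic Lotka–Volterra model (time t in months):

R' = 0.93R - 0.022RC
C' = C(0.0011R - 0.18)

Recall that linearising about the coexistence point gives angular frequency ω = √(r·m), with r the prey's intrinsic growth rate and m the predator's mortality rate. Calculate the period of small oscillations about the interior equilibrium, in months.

T ≈ 15.4 months

Here r = 0.93 and m = 0.18, so r·m = 0.167.
ω = √0.167 = 0.409 per month, hence T = 2π/ω ≈ 15.4 months.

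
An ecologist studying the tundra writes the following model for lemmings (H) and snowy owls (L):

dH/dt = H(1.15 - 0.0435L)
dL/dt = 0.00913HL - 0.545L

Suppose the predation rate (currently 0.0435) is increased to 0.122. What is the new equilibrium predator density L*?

L* ≈ 9.43

At the interior fixed point, setting dH/dt = 0 with H > 0 fixes L* = (prey growth rate)/(HL coefficient) — independent of the other coefficients.
With the change, L* = 1.15/0.122 = 9.43; it falls from 26.4.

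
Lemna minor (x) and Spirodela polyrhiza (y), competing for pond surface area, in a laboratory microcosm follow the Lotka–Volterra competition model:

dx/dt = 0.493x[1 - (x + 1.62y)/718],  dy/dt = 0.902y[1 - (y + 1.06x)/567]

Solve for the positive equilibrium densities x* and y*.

Setting both brackets to zero gives the nullclines x + 1.62y = 718 and 1.06x + y = 567.
Substituting y = 567 - 1.06x into the first: x(1 - 1.62·1.06) = 718 - 1.62·567.
So x* = -201/-0.717 = 280, and then y* = 567 - 1.06·280 = 271.

x* ≈ 280, y* ≈ 271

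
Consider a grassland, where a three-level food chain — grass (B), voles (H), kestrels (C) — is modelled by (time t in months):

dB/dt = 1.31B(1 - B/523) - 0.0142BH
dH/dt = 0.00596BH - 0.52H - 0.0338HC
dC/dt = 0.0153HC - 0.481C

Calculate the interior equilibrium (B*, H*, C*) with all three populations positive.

From dC/dt = 0: 0.0153H* = 0.481, so H* = 31.4.
From dB/dt = 0: 1.31(1 - B*/523) = 0.0142·31.4, giving B* = 523·(1 - 0.341) = 345.
From dH/dt = 0: 0.00596·345 - 0.52 = 0.0338C*, so C* = 1.53/0.0338 = 45.4.

B* ≈ 345, H* ≈ 31.4, C* ≈ 45.4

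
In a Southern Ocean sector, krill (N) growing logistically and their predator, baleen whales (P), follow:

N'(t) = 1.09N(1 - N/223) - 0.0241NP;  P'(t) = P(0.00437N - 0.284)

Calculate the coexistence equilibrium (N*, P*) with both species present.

N* ≈ 65, P* ≈ 32

From dP/dt = 0 with P > 0: 0.00437N* = 0.284, so N* = 65.
Substitute into dN/dt = 0: 1.09(1 - 65/223) = 0.0241P*.
The bracket is 0.709, giving P* = 0.772/0.0241 = 32.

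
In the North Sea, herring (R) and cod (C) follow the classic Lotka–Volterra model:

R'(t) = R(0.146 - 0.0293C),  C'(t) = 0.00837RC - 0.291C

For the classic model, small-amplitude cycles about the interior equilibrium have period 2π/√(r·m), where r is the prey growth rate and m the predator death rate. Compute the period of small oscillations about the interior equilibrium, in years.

T ≈ 30.5 years

Here r = 0.146 and m = 0.291, so r·m = 0.0425.
ω = √0.0425 = 0.206 per year, hence T = 2π/ω ≈ 30.5 years.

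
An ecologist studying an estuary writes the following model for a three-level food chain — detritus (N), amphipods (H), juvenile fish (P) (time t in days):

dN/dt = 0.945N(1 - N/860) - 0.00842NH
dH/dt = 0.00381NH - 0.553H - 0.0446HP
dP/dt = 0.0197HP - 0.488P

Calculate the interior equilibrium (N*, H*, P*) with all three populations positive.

From dP/dt = 0: 0.0197H* = 0.488, so H* = 24.8.
From dN/dt = 0: 0.945(1 - N*/860) = 0.00842·24.8, giving N* = 860·(1 - 0.221) = 670.
From dH/dt = 0: 0.00381·670 - 0.553 = 0.0446P*, so P* = 2/0.0446 = 44.9.

N* ≈ 670, H* ≈ 24.8, P* ≈ 44.9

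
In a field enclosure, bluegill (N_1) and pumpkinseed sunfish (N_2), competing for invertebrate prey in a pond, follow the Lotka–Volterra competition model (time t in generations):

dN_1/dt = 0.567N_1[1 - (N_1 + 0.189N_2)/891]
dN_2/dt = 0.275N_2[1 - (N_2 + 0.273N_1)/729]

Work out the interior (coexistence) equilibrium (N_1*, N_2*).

Setting both brackets to zero gives the nullclines N_1 + 0.189N_2 = 891 and 0.273N_1 + N_2 = 729.
Substituting N_2 = 729 - 0.273N_1 into the first: N_1(1 - 0.189·0.273) = 891 - 0.189·729.
So N_1* = 753/0.948 = 794, and then N_2* = 729 - 0.273·794 = 512.

N_1* ≈ 794, N_2* ≈ 512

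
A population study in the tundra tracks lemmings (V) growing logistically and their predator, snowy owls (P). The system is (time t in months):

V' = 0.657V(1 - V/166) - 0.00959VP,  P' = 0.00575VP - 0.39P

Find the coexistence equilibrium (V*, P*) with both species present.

V* ≈ 67.8, P* ≈ 40.5

From dP/dt = 0 with P > 0: 0.00575V* = 0.39, so V* = 67.8.
Substitute into dV/dt = 0: 0.657(1 - 67.8/166) = 0.00959P*.
The bracket is 0.591, giving P* = 0.389/0.00959 = 40.5.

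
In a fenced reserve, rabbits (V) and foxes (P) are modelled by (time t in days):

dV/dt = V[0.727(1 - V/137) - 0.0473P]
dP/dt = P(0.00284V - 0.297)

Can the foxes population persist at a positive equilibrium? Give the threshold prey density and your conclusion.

Threshold V = 105; K > 105, so yes, the predator persists.

The predator equation gives dP/dt > 0 only when V > 0.297/0.00284 = 105.
Without the predator, V → K = 137. Since 137 > 105, the predator can invade and persist.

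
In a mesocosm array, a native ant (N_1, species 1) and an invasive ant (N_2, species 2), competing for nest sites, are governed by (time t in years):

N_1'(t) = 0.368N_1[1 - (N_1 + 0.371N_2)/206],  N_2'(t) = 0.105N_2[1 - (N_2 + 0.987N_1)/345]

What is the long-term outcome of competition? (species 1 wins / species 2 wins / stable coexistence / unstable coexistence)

Compare the nullcline intercepts: K1/α12 = 206/0.371 = 555 > K2 = 345; K2/α21 = 345/0.987 = 350 > K1 = 206.
Since both inequalities hold, each species can invade when rare, so the interior equilibrium is stable.

stable coexistence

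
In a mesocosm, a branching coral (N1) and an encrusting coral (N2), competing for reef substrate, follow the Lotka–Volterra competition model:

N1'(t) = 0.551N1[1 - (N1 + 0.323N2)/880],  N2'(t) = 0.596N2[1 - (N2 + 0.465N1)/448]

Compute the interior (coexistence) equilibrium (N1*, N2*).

N1* ≈ 865, N2* ≈ 45.7

Setting both brackets to zero gives the nullclines N1 + 0.323N2 = 880 and 0.465N1 + N2 = 448.
Substituting N2 = 448 - 0.465N1 into the first: N1(1 - 0.323·0.465) = 880 - 0.323·448.
So N1* = 735/0.85 = 865, and then N2* = 448 - 0.465·865 = 45.7.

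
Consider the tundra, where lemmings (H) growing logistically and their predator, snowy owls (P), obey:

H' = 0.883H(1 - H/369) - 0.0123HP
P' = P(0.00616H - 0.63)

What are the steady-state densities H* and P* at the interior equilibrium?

From dP/dt = 0 with P > 0: 0.00616H* = 0.63, so H* = 102.
Substitute into dH/dt = 0: 0.883(1 - 102/369) = 0.0123P*.
The bracket is 0.723, giving P* = 0.638/0.0123 = 51.9.

H* ≈ 102, P* ≈ 51.9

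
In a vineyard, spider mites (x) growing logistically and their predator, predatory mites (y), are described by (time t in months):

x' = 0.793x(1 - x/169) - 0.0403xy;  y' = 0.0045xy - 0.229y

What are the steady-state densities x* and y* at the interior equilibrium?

x* ≈ 50.9, y* ≈ 13.8

From dy/dt = 0 with y > 0: 0.0045x* = 0.229, so x* = 50.9.
Substitute into dx/dt = 0: 0.793(1 - 50.9/169) = 0.0403y*.
The bracket is 0.699, giving y* = 0.554/0.0403 = 13.8.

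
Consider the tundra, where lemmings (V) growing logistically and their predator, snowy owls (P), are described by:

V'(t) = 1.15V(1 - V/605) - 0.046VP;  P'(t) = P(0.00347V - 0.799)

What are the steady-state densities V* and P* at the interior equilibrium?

From dP/dt = 0 with P > 0: 0.00347V* = 0.799, so V* = 230.
Substitute into dV/dt = 0: 1.15(1 - 230/605) = 0.046P*.
The bracket is 0.619, giving P* = 0.712/0.046 = 15.5.

V* ≈ 230, P* ≈ 15.5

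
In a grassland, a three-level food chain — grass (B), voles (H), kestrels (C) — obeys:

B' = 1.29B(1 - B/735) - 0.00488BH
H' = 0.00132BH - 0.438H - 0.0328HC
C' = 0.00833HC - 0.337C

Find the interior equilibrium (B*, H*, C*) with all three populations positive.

From dC/dt = 0: 0.00833H* = 0.337, so H* = 40.5.
From dB/dt = 0: 1.29(1 - B*/735) = 0.00488·40.5, giving B* = 735·(1 - 0.153) = 623.
From dH/dt = 0: 0.00132·623 - 0.438 = 0.0328C*, so C* = 0.384/0.0328 = 11.7.

B* ≈ 623, H* ≈ 40.5, C* ≈ 11.7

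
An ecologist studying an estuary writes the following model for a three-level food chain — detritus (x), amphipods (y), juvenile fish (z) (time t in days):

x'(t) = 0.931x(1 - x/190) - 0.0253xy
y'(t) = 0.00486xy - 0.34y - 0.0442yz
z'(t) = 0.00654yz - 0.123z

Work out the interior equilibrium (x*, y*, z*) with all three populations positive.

x* ≈ 92.9, y* ≈ 18.8, z* ≈ 2.52

From dz/dt = 0: 0.00654y* = 0.123, so y* = 18.8.
From dx/dt = 0: 0.931(1 - x*/190) = 0.0253·18.8, giving x* = 190·(1 - 0.511) = 92.9.
From dy/dt = 0: 0.00486·92.9 - 0.34 = 0.0442z*, so z* = 0.111/0.0442 = 2.52.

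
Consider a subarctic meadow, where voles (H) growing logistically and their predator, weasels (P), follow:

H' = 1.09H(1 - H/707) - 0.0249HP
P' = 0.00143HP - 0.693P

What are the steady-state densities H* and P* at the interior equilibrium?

From dP/dt = 0 with P > 0: 0.00143H* = 0.693, so H* = 485.
Substitute into dH/dt = 0: 1.09(1 - 485/707) = 0.0249P*.
The bracket is 0.315, giving P* = 0.343/0.0249 = 13.8.

H* ≈ 485, P* ≈ 13.8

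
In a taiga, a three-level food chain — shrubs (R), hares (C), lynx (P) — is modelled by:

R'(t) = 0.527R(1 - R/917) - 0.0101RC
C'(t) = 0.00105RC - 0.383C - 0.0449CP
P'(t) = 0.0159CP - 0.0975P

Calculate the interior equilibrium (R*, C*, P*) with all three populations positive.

From dP/dt = 0: 0.0159C* = 0.0975, so C* = 6.13.
From dR/dt = 0: 0.527(1 - R*/917) = 0.0101·6.13, giving R* = 917·(1 - 0.118) = 809.
From dC/dt = 0: 0.00105·809 - 0.383 = 0.0449P*, so P* = 0.467/0.0449 = 10.4.

R* ≈ 809, C* ≈ 6.13, P* ≈ 10.4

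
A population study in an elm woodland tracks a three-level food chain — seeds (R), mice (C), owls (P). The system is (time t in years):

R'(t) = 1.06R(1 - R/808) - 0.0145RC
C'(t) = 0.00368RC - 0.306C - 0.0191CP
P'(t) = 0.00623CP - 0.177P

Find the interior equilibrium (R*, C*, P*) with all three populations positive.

R* ≈ 494, C* ≈ 28.4, P* ≈ 79.2

From dP/dt = 0: 0.00623C* = 0.177, so C* = 28.4.
From dR/dt = 0: 1.06(1 - R*/808) = 0.0145·28.4, giving R* = 808·(1 - 0.389) = 494.
From dC/dt = 0: 0.00368·494 - 0.306 = 0.0191P*, so P* = 1.51/0.0191 = 79.2.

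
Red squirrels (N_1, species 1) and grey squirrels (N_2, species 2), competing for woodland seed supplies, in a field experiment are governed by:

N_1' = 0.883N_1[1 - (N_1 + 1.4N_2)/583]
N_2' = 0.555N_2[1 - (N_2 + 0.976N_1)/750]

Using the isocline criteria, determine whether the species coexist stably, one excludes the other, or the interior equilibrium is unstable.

Compare the nullcline intercepts: K1/α12 = 583/1.4 = 416 < K2 = 750; K2/α21 = 750/0.976 = 768 > K1 = 583.
Since the inequalities point opposite ways, species 2 can invade but species 1 cannot.

species 2 excludes species 1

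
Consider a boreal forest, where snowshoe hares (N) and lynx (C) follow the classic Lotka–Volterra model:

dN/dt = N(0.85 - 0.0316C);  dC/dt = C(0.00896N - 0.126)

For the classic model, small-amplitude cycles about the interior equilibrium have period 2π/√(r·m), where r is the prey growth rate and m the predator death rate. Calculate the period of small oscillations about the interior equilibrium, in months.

T ≈ 19.2 months

Here r = 0.85 and m = 0.126, so r·m = 0.107.
ω = √0.107 = 0.327 per month, hence T = 2π/ω ≈ 19.2 months.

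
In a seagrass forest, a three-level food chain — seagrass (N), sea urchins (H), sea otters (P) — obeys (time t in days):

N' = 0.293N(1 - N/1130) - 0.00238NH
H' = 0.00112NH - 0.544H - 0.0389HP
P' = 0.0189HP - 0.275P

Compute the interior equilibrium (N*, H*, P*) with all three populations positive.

N* ≈ 996, H* ≈ 14.6, P* ≈ 14.7

From dP/dt = 0: 0.0189H* = 0.275, so H* = 14.6.
From dN/dt = 0: 0.293(1 - N*/1130) = 0.00238·14.6, giving N* = 1130·(1 - 0.118) = 996.
From dH/dt = 0: 0.00112·996 - 0.544 = 0.0389P*, so P* = 0.572/0.0389 = 14.7.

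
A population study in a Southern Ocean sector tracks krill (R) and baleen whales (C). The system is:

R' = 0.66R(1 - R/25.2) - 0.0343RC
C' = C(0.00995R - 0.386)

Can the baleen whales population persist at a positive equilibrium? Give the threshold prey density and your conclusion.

Threshold R = 38.8; K < 38.8, so no, the predator goes extinct.

The predator equation gives dC/dt > 0 only when R > 0.386/0.00995 = 38.8.
Without the predator, R → K = 25.2. Since 25.2 < 38.8, the predator cannot invade.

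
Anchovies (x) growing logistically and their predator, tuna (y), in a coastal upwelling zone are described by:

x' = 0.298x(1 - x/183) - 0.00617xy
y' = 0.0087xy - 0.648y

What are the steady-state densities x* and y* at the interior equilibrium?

From dy/dt = 0 with y > 0: 0.0087x* = 0.648, so x* = 74.5.
Substitute into dx/dt = 0: 0.298(1 - 74.5/183) = 0.00617y*.
The bracket is 0.593, giving y* = 0.177/0.00617 = 28.6.

x* ≈ 74.5, y* ≈ 28.6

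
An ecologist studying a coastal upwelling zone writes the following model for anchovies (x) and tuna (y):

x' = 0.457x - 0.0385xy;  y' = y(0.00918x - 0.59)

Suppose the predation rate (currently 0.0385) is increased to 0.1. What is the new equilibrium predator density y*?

At the interior fixed point, setting dx/dt = 0 with x > 0 fixes y* = (prey growth rate)/(xy coefficient) — independent of the other coefficients.
With the change, y* = 0.457/0.1 = 4.57; it falls from 11.9.

y* ≈ 4.57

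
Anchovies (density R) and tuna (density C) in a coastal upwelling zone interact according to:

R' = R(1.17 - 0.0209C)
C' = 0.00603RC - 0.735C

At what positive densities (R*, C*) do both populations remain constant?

R* ≈ 122, C* ≈ 56

Set dC/dt = 0 with C > 0: 0.00603R - 0.735 = 0, so R* = 0.735/0.00603 = 122.
Set dR/dt = 0 with R > 0: 1.17 - 0.0209C = 0, so C* = 1.17/0.0209 = 56.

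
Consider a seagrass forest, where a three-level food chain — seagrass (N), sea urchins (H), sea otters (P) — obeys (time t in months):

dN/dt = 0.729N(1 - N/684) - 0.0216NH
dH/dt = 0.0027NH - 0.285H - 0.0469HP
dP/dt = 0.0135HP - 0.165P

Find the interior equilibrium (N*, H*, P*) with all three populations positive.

N* ≈ 436, H* ≈ 12.2, P* ≈ 19

From dP/dt = 0: 0.0135H* = 0.165, so H* = 12.2.
From dN/dt = 0: 0.729(1 - N*/684) = 0.0216·12.2, giving N* = 684·(1 - 0.362) = 436.
From dH/dt = 0: 0.0027·436 - 0.285 = 0.0469P*, so P* = 0.893/0.0469 = 19.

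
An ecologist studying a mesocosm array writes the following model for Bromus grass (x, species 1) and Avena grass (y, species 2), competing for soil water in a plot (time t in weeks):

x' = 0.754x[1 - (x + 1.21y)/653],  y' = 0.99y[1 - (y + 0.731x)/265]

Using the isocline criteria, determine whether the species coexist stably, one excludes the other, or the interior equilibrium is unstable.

Compare the nullcline intercepts: K1/α12 = 653/1.21 = 540 > K2 = 265; K2/α21 = 265/0.731 = 363 < K1 = 653.
Since the inequalities point opposite ways, species 1 can invade but species 2 cannot.

species 1 excludes species 2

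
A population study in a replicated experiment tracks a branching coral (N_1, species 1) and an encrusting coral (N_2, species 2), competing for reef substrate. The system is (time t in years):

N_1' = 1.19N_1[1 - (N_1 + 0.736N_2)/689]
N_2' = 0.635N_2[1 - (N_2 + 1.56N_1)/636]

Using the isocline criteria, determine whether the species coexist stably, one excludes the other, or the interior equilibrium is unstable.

species 1 excludes species 2

Compare the nullcline intercepts: K1/α12 = 689/0.736 = 936 > K2 = 636; K2/α21 = 636/1.56 = 408 < K1 = 689.
Since the inequalities point opposite ways, species 1 can invade but species 2 cannot.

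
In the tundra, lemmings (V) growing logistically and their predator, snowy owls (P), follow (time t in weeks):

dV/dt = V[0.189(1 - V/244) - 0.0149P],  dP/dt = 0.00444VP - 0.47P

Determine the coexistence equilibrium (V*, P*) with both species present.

From dP/dt = 0 with P > 0: 0.00444V* = 0.47, so V* = 106.
Substitute into dV/dt = 0: 0.189(1 - 106/244) = 0.0149P*.
The bracket is 0.566, giving P* = 0.107/0.0149 = 7.18.

V* ≈ 106, P* ≈ 7.18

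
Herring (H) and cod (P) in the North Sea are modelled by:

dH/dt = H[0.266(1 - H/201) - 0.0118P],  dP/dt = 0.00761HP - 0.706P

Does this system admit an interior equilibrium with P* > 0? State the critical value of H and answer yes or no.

Threshold H = 92.8; K > 92.8, so yes, the predator persists.

The predator equation gives dP/dt > 0 only when H > 0.706/0.00761 = 92.8.
Without the predator, H → K = 201. Since 201 > 92.8, the predator can invade and persist.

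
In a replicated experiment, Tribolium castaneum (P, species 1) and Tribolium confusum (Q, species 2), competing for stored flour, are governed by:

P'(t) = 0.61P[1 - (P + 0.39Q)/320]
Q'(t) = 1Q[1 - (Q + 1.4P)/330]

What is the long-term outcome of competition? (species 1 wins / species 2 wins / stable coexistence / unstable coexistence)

Compare the nullcline intercepts: K1/α12 = 320/0.39 = 821 > K2 = 330; K2/α21 = 330/1.4 = 236 < K1 = 320.
Since the inequalities point opposite ways, species 1 can invade but species 2 cannot.

species 1 excludes species 2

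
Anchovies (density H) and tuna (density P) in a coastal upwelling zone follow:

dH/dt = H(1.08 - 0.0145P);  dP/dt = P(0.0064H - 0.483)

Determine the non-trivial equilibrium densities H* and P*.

H* ≈ 75.5, P* ≈ 74.5

Set dP/dt = 0 with P > 0: 0.0064H - 0.483 = 0, so H* = 0.483/0.0064 = 75.5.
Set dH/dt = 0 with H > 0: 1.08 - 0.0145P = 0, so P* = 1.08/0.0145 = 74.5.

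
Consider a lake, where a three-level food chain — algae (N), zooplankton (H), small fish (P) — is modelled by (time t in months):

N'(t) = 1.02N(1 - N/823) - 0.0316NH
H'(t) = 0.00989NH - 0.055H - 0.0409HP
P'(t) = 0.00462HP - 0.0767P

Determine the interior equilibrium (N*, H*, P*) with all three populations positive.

N* ≈ 400, H* ≈ 16.6, P* ≈ 95.3

From dP/dt = 0: 0.00462H* = 0.0767, so H* = 16.6.
From dN/dt = 0: 1.02(1 - N*/823) = 0.0316·16.6, giving N* = 823·(1 - 0.514) = 400.
From dH/dt = 0: 0.00989·400 - 0.055 = 0.0409P*, so P* = 3.9/0.0409 = 95.3.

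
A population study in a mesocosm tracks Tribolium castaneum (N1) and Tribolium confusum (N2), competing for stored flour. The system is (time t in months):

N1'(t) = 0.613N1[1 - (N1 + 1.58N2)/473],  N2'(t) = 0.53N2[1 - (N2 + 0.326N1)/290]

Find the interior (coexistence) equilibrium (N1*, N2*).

Setting both brackets to zero gives the nullclines N1 + 1.58N2 = 473 and 0.326N1 + N2 = 290.
Substituting N2 = 290 - 0.326N1 into the first: N1(1 - 1.58·0.326) = 473 - 1.58·290.
So N1* = 14.8/0.485 = 30.5, and then N2* = 290 - 0.326·30.5 = 280.

N1* ≈ 30.5, N2* ≈ 280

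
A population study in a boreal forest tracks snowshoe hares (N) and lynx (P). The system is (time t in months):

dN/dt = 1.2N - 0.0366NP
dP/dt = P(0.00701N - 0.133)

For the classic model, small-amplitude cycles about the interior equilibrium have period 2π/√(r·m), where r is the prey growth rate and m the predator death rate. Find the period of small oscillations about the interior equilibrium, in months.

Here r = 1.2 and m = 0.133, so r·m = 0.16.
ω = √0.16 = 0.399 per month, hence T = 2π/ω ≈ 15.7 months.

T ≈ 15.7 months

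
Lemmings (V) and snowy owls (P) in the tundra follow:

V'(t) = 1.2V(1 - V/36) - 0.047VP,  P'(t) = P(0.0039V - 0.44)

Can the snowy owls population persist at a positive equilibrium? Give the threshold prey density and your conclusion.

Threshold V = 113; K < 113, so no, the predator goes extinct.

The predator equation gives dP/dt > 0 only when V > 0.44/0.0039 = 113.
Without the predator, V → K = 36. Since 36 < 113, the predator cannot invade.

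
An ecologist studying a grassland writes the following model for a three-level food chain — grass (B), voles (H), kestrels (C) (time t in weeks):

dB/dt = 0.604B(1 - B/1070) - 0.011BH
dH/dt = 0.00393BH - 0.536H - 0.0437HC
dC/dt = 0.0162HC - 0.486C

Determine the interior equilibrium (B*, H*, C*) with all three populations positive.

From dC/dt = 0: 0.0162H* = 0.486, so H* = 30.
From dB/dt = 0: 0.604(1 - B*/1070) = 0.011·30, giving B* = 1070·(1 - 0.546) = 485.
From dH/dt = 0: 0.00393·485 - 0.536 = 0.0437C*, so C* = 1.37/0.0437 = 31.4.

B* ≈ 485, H* ≈ 30, C* ≈ 31.4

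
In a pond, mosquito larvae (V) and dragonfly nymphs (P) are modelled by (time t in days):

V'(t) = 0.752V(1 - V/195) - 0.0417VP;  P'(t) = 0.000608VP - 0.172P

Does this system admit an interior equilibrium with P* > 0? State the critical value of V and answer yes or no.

Threshold V = 283; K < 283, so no, the predator goes extinct.

The predator equation gives dP/dt > 0 only when V > 0.172/0.000608 = 283.
Without the predator, V → K = 195. Since 195 < 283, the predator cannot invade.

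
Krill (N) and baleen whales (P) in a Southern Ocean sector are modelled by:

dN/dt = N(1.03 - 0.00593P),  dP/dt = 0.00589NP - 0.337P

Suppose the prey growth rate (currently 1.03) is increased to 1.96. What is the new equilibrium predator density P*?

At the interior fixed point, setting dN/dt = 0 with N > 0 fixes P* = (prey growth rate)/(NP coefficient) — independent of the other coefficients.
With the change, P* = 1.96/0.00593 = 331; it rises from 174.

P* ≈ 331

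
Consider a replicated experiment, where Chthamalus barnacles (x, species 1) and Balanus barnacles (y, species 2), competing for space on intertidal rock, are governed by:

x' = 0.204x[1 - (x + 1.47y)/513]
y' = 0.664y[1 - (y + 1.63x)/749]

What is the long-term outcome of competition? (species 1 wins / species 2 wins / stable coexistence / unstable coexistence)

unstable coexistence (outcome depends on initial conditions)

Compare the nullcline intercepts: K1/α12 = 513/1.47 = 349 < K2 = 749; K2/α21 = 749/1.63 = 460 < K1 = 513.
Since both are reversed, neither can invade when rare; the interior point is a saddle.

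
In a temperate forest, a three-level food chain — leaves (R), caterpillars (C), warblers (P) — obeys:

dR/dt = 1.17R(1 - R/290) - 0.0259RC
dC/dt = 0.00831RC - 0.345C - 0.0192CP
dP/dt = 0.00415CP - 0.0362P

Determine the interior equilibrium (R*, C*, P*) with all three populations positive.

From dP/dt = 0: 0.00415C* = 0.0362, so C* = 8.72.
From dR/dt = 0: 1.17(1 - R*/290) = 0.0259·8.72, giving R* = 290·(1 - 0.193) = 234.
From dC/dt = 0: 0.00831·234 - 0.345 = 0.0192P*, so P* = 1.6/0.0192 = 83.3.

R* ≈ 234, C* ≈ 8.72, P* ≈ 83.3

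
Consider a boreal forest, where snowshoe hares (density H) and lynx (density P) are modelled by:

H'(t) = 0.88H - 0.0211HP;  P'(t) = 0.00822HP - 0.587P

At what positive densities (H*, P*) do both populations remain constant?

H* ≈ 71.4, P* ≈ 41.7

Set dP/dt = 0 with P > 0: 0.00822H - 0.587 = 0, so H* = 0.587/0.00822 = 71.4.
Set dH/dt = 0 with H > 0: 0.88 - 0.0211P = 0, so P* = 0.88/0.0211 = 41.7.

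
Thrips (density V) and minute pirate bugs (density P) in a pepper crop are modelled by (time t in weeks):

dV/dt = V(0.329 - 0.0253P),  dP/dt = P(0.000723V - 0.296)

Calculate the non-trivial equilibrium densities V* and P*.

V* ≈ 409, P* ≈ 13

Set dP/dt = 0 with P > 0: 0.000723V - 0.296 = 0, so V* = 0.296/0.000723 = 409.
Set dV/dt = 0 with V > 0: 0.329 - 0.0253P = 0, so P* = 0.329/0.0253 = 13.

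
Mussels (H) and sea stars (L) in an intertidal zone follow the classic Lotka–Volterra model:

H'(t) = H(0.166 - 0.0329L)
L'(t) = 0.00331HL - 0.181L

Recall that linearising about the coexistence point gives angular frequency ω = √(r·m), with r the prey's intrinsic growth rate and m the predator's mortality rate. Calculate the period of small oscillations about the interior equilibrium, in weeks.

T ≈ 36.2 weeks

Here r = 0.166 and m = 0.181, so r·m = 0.03.
ω = √0.03 = 0.173 per week, hence T = 2π/ω ≈ 36.2 weeks.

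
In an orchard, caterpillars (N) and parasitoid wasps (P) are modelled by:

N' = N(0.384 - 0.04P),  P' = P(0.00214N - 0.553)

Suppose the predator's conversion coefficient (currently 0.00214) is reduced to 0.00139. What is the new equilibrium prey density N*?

At the interior fixed point, setting dP/dt = 0 with P > 0 fixes N* = (predator death rate)/(NP coefficient) — independent of the other coefficients.
With the change, N* = 0.553/0.00139 = 398; it rises from 258.

N* ≈ 398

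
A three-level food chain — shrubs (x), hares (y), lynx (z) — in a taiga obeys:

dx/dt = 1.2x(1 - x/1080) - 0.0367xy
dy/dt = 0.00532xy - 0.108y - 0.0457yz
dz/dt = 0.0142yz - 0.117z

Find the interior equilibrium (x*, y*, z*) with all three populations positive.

From dz/dt = 0: 0.0142y* = 0.117, so y* = 8.24.
From dx/dt = 0: 1.2(1 - x*/1080) = 0.0367·8.24, giving x* = 1080·(1 - 0.252) = 808.
From dy/dt = 0: 0.00532·808 - 0.108 = 0.0457z*, so z* = 4.19/0.0457 = 91.7.

x* ≈ 808, y* ≈ 8.24, z* ≈ 91.7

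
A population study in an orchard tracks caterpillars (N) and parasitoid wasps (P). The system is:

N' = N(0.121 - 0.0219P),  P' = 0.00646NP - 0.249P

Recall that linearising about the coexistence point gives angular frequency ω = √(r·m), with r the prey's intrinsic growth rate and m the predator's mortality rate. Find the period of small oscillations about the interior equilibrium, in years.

Here r = 0.121 and m = 0.249, so r·m = 0.0301.
ω = √0.0301 = 0.174 per year, hence T = 2π/ω ≈ 36.2 years.

T ≈ 36.2 years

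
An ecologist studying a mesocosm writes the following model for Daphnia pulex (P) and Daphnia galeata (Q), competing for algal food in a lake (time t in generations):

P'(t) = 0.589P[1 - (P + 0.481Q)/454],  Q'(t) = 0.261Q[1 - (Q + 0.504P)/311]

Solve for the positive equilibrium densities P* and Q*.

Setting both brackets to zero gives the nullclines P + 0.481Q = 454 and 0.504P + Q = 311.
Substituting Q = 311 - 0.504P into the first: P(1 - 0.481·0.504) = 454 - 0.481·311.
So P* = 304/0.758 = 402, and then Q* = 311 - 0.504·402 = 108.

P* ≈ 402, Q* ≈ 108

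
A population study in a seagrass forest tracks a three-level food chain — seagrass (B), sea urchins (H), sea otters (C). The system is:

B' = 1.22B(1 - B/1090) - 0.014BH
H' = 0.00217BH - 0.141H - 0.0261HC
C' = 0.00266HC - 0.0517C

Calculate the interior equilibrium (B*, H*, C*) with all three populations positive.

B* ≈ 847, H* ≈ 19.4, C* ≈ 65

From dC/dt = 0: 0.00266H* = 0.0517, so H* = 19.4.
From dB/dt = 0: 1.22(1 - B*/1090) = 0.014·19.4, giving B* = 1090·(1 - 0.223) = 847.
From dH/dt = 0: 0.00217·847 - 0.141 = 0.0261C*, so C* = 1.7/0.0261 = 65.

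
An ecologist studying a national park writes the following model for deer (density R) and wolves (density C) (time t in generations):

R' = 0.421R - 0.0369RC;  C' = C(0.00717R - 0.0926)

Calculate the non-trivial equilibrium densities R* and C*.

Set dC/dt = 0 with C > 0: 0.00717R - 0.0926 = 0, so R* = 0.0926/0.00717 = 12.9.
Set dR/dt = 0 with R > 0: 0.421 - 0.0369C = 0, so C* = 0.421/0.0369 = 11.4.

R* ≈ 12.9, C* ≈ 11.4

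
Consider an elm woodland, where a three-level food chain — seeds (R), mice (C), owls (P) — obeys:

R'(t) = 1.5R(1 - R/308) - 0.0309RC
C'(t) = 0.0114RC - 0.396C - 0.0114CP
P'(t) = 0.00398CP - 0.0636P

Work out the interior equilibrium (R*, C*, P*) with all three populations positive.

From dP/dt = 0: 0.00398C* = 0.0636, so C* = 16.
From dR/dt = 0: 1.5(1 - R*/308) = 0.0309·16, giving R* = 308·(1 - 0.329) = 207.
From dC/dt = 0: 0.0114·207 - 0.396 = 0.0114P*, so P* = 1.96/0.0114 = 172.

R* ≈ 207, C* ≈ 16, P* ≈ 172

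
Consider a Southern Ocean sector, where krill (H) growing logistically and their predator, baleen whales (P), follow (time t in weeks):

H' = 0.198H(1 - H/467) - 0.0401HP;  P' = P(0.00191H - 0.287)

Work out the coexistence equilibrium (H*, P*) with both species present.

From dP/dt = 0 with P > 0: 0.00191H* = 0.287, so H* = 150.
Substitute into dH/dt = 0: 0.198(1 - 150/467) = 0.0401P*.
The bracket is 0.678, giving P* = 0.134/0.0401 = 3.35.

H* ≈ 150, P* ≈ 3.35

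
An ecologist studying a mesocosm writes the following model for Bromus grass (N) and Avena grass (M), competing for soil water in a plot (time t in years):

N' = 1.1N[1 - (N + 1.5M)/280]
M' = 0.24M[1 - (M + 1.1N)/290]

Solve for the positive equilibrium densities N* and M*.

Setting both brackets to zero gives the nullclines N + 1.5M = 280 and 1.1N + M = 290.
Substituting M = 290 - 1.1N into the first: N(1 - 1.5·1.1) = 280 - 1.5·290.
So N* = -155/-0.65 = 238, and then M* = 290 - 1.1·238 = 27.7.

N* ≈ 238, M* ≈ 27.7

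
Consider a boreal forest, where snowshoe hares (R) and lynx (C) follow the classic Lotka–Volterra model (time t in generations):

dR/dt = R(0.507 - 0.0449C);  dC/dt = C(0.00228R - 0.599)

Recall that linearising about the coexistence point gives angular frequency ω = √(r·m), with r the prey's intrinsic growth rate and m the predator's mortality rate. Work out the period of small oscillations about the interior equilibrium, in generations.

Here r = 0.507 and m = 0.599, so r·m = 0.304.
ω = √0.304 = 0.551 per generation, hence T = 2π/ω ≈ 11.4 generations.

T ≈ 11.4 generations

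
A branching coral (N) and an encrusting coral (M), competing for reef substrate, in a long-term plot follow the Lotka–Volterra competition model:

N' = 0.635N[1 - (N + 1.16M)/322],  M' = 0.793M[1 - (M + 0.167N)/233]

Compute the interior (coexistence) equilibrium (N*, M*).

N* ≈ 64.1, M* ≈ 222

Setting both brackets to zero gives the nullclines N + 1.16M = 322 and 0.167N + M = 233.
Substituting M = 233 - 0.167N into the first: N(1 - 1.16·0.167) = 322 - 1.16·233.
So N* = 51.7/0.806 = 64.1, and then M* = 233 - 0.167·64.1 = 222.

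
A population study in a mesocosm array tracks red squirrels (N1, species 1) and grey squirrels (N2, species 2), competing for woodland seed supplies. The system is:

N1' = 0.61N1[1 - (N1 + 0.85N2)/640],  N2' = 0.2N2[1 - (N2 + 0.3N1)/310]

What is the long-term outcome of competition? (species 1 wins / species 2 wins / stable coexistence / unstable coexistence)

Compare the nullcline intercepts: K1/α12 = 640/0.85 = 753 > K2 = 310; K2/α21 = 310/0.3 = 1030 > K1 = 640.
Since both inequalities hold, each species can invade when rare, so the interior equilibrium is stable.

stable coexistence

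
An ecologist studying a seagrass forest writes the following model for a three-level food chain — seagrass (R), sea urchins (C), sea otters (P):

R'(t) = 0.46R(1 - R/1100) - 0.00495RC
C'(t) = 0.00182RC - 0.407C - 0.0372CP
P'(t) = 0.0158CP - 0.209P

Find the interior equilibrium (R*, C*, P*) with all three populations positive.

R* ≈ 943, C* ≈ 13.2, P* ≈ 35.2

From dP/dt = 0: 0.0158C* = 0.209, so C* = 13.2.
From dR/dt = 0: 0.46(1 - R*/1100) = 0.00495·13.2, giving R* = 1100·(1 - 0.142) = 943.
From dC/dt = 0: 0.00182·943 - 0.407 = 0.0372P*, so P* = 1.31/0.0372 = 35.2.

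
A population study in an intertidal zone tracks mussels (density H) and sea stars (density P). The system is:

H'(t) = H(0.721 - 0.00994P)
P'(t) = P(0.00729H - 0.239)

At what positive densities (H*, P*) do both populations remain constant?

H* ≈ 32.8, P* ≈ 72.5

Set dP/dt = 0 with P > 0: 0.00729H - 0.239 = 0, so H* = 0.239/0.00729 = 32.8.
Set dH/dt = 0 with H > 0: 0.721 - 0.00994P = 0, so P* = 0.721/0.00994 = 72.5.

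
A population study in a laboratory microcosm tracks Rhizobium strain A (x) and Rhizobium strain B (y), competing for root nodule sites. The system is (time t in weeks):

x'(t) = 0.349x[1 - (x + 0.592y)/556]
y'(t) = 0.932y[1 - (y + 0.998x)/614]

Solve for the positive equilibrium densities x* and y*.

Setting both brackets to zero gives the nullclines x + 0.592y = 556 and 0.998x + y = 614.
Substituting y = 614 - 0.998x into the first: x(1 - 0.592·0.998) = 556 - 0.592·614.
So x* = 193/0.409 = 470, and then y* = 614 - 0.998·470 = 144.

x* ≈ 470, y* ≈ 144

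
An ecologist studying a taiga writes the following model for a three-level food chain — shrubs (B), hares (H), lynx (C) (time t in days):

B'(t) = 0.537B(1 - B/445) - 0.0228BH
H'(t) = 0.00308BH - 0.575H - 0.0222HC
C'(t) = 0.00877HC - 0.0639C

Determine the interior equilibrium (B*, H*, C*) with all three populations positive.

From dC/dt = 0: 0.00877H* = 0.0639, so H* = 7.29.
From dB/dt = 0: 0.537(1 - B*/445) = 0.0228·7.29, giving B* = 445·(1 - 0.309) = 307.
From dH/dt = 0: 0.00308·307 - 0.575 = 0.0222C*, so C* = 0.372/0.0222 = 16.7.

B* ≈ 307, H* ≈ 7.29, C* ≈ 16.7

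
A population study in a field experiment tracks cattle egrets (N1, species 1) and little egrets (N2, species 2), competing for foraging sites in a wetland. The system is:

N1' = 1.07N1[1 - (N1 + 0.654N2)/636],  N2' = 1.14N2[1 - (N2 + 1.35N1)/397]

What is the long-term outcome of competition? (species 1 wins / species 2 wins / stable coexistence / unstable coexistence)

species 1 excludes species 2

Compare the nullcline intercepts: K1/α12 = 636/0.654 = 972 > K2 = 397; K2/α21 = 397/1.35 = 294 < K1 = 636.
Since the inequalities point opposite ways, species 1 can invade but species 2 cannot.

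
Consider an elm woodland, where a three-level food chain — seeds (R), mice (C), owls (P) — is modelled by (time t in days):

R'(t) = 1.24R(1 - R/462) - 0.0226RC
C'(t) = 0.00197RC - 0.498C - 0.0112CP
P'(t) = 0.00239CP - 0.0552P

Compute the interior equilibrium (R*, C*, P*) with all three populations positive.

R* ≈ 268, C* ≈ 23.1, P* ≈ 2.59

From dP/dt = 0: 0.00239C* = 0.0552, so C* = 23.1.
From dR/dt = 0: 1.24(1 - R*/462) = 0.0226·23.1, giving R* = 462·(1 - 0.421) = 268.
From dC/dt = 0: 0.00197·268 - 0.498 = 0.0112P*, so P* = 0.029/0.0112 = 2.59.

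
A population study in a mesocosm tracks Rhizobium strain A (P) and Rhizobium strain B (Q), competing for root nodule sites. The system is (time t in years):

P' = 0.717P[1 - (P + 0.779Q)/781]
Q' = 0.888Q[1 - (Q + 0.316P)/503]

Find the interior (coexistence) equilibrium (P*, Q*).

Setting both brackets to zero gives the nullclines P + 0.779Q = 781 and 0.316P + Q = 503.
Substituting Q = 503 - 0.316P into the first: P(1 - 0.779·0.316) = 781 - 0.779·503.
So P* = 389/0.754 = 516, and then Q* = 503 - 0.316·516 = 340.

P* ≈ 516, Q* ≈ 340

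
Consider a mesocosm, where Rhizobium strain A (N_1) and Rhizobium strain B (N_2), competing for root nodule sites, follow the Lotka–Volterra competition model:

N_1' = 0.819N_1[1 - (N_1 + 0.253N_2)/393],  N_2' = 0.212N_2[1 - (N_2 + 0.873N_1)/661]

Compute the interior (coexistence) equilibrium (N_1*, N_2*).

Setting both brackets to zero gives the nullclines N_1 + 0.253N_2 = 393 and 0.873N_1 + N_2 = 661.
Substituting N_2 = 661 - 0.873N_1 into the first: N_1(1 - 0.253·0.873) = 393 - 0.253·661.
So N_1* = 226/0.779 = 290, and then N_2* = 661 - 0.873·290 = 408.

N_1* ≈ 290, N_2* ≈ 408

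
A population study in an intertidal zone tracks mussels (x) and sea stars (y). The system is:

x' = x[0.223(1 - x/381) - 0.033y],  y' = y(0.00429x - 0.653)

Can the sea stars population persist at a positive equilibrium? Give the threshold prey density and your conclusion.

Threshold x = 152; K > 152, so yes, the predator persists.

The predator equation gives dy/dt > 0 only when x > 0.653/0.00429 = 152.
Without the predator, x → K = 381. Since 381 > 152, the predator can invade and persist.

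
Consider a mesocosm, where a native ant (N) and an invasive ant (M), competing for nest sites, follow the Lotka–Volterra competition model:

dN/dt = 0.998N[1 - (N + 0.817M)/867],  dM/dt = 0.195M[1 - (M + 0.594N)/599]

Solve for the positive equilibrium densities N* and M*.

Setting both brackets to zero gives the nullclines N + 0.817M = 867 and 0.594N + M = 599.
Substituting M = 599 - 0.594N into the first: N(1 - 0.817·0.594) = 867 - 0.817·599.
So N* = 378/0.515 = 734, and then M* = 599 - 0.594·734 = 163.

N* ≈ 734, M* ≈ 163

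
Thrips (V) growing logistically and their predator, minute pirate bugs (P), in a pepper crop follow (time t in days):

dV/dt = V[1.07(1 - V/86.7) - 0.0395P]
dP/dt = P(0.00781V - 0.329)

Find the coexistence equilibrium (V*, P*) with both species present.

V* ≈ 42.1, P* ≈ 13.9

From dP/dt = 0 with P > 0: 0.00781V* = 0.329, so V* = 42.1.
Substitute into dV/dt = 0: 1.07(1 - 42.1/86.7) = 0.0395P*.
The bracket is 0.514, giving P* = 0.55/0.0395 = 13.9.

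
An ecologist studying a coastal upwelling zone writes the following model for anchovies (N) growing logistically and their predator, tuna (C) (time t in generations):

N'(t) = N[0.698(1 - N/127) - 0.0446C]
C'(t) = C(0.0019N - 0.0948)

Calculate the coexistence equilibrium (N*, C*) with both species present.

From dC/dt = 0 with C > 0: 0.0019N* = 0.0948, so N* = 49.9.
Substitute into dN/dt = 0: 0.698(1 - 49.9/127) = 0.0446C*.
The bracket is 0.607, giving C* = 0.424/0.0446 = 9.5.

N* ≈ 49.9, C* ≈ 9.5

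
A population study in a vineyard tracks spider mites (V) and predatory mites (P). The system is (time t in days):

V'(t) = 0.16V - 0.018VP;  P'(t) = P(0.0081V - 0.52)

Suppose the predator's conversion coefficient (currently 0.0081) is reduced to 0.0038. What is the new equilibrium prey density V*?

V* ≈ 137

At the interior fixed point, setting dP/dt = 0 with P > 0 fixes V* = (predator death rate)/(VP coefficient) — independent of the other coefficients.
With the change, V* = 0.52/0.0038 = 137; it rises from 64.2.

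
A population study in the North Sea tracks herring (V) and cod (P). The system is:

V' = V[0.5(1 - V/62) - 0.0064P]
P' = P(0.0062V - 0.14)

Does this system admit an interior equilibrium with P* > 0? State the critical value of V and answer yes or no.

The predator equation gives dP/dt > 0 only when V > 0.14/0.0062 = 22.6.
Without the predator, V → K = 62. Since 62 > 22.6, the predator can invade and persist.

Threshold V = 22.6; K > 22.6, so yes, the predator persists.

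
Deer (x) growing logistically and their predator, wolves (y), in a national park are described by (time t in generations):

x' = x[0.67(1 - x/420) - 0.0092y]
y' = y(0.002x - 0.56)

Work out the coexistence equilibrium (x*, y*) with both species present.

From dy/dt = 0 with y > 0: 0.002x* = 0.56, so x* = 280.
Substitute into dx/dt = 0: 0.67(1 - 280/420) = 0.0092y*.
The bracket is 0.333, giving y* = 0.223/0.0092 = 24.3.

x* ≈ 280, y* ≈ 24.3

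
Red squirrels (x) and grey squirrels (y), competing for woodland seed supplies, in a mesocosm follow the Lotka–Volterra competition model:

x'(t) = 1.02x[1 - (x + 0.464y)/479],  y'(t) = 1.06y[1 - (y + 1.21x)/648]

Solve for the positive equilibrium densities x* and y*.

x* ≈ 407, y* ≈ 156

Setting both brackets to zero gives the nullclines x + 0.464y = 479 and 1.21x + y = 648.
Substituting y = 648 - 1.21x into the first: x(1 - 0.464·1.21) = 479 - 0.464·648.
So x* = 178/0.439 = 407, and then y* = 648 - 1.21·407 = 156.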